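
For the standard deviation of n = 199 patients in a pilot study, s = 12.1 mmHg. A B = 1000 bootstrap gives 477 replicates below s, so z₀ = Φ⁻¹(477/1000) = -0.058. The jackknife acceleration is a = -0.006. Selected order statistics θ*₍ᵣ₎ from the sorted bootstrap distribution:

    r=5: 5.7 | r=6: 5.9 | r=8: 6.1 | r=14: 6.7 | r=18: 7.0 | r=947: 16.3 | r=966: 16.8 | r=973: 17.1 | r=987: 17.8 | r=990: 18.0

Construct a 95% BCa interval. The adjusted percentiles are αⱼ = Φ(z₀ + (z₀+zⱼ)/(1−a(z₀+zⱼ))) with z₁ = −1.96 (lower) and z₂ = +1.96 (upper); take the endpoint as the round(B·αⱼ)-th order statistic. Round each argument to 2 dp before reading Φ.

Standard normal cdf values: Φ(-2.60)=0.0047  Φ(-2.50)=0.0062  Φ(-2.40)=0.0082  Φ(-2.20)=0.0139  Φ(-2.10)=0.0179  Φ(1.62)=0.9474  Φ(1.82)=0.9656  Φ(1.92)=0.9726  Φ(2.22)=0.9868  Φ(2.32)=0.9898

(7.0, 16.8)

Lower: z₀ + z₁ = -0.058 + (-1.960) = -2.018; 1 − a(z₀+z₁) = 1 − (-0.006)(-2.018) = 0.9879; argument = -0.058 + (-2.018)/0.9879 = -2.1007 → -2.10.
α₁ = Φ(-2.10) = 0.0179; rank = round(1000 × 0.0179) = 18; θ*₍18₎ = 7.0.
Upper: z₀ + z₂ = 1.902; 1 − a(z₀+z₂) = 1.0114; argument = 1.8225 → 1.82; α₂ = 0.9656; rank = 966; θ*₍966₎ = 16.8.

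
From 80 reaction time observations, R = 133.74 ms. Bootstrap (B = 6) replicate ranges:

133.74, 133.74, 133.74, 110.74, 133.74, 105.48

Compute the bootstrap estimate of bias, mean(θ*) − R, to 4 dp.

bias = −8.5433

mean(θ*) = (133.74 + 133.74 + 133.74 + 110.74 + 133.74 + 105.48) / 6 = 125.19667
bias = 125.19667 − 133.74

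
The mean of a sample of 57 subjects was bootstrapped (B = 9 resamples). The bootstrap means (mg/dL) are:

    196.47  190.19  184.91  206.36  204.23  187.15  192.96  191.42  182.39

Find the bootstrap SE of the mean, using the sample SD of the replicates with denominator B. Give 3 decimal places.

SE* = 7.740

Bootstrap SE is the standard deviation of the 9 replicate means.
Mean of replicates: (196.47 + 190.19 + 184.91 + 206.36 + 204.23 + 187.15 + 192.96 + 191.42 + 182.39) / 9 = 1736.0800 / 9 = 192.8978
Sum of squared deviations: (+3.5722)² + (−2.7078)² + (−7.9878)² + (+13.4622)² + (+11.3322)² + (−5.7478)² + (+0.0622)² + (−1.4778)² + (−10.5078)² = 539.1862
Variance = 539.1862 / 9 = 59.9096
SE* = √59.9096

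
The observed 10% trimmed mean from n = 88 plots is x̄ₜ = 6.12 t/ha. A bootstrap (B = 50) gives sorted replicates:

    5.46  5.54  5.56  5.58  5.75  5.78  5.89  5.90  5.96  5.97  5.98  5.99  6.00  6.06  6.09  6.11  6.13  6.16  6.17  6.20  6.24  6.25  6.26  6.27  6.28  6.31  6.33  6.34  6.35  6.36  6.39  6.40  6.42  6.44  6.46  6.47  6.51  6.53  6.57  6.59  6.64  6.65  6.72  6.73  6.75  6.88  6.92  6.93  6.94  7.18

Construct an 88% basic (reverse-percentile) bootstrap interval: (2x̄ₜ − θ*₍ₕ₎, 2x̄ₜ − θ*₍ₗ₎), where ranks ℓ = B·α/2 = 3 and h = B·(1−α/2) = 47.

Percentile endpoints at ranks 3 and 47: θ*₍3₎ = 5.56, θ*₍47₎ = 6.92.
Basic interval reflects these around x̄ₜ:
  lower = 2 × 6.12 − 6.92 = 5.32
  upper = 2 × 6.12 − 5.56 = 6.68

(5.32, 6.68)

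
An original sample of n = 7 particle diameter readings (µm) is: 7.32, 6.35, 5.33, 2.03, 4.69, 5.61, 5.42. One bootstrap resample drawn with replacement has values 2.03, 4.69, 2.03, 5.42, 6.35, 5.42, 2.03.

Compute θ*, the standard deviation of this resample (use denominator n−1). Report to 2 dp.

Mean = 3.9957; sum of squared deviations = 21.6740
s² = 21.6740 / 6 = 3.6123
s = √3.6123 = 1.90

θ* = 1.90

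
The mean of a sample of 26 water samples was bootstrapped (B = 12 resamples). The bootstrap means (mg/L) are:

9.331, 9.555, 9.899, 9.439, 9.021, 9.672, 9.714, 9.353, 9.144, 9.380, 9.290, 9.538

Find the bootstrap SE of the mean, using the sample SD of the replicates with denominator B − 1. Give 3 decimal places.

SE* = 0.247

Bootstrap SE is the standard deviation of the 12 replicate means.
Mean of replicates: (9.331 + 9.555 + 9.899 + 9.439 + 9.021 + 9.672 + 9.714 + 9.353 + 9.144 + 9.380 + 9.290 + 9.538) / 12 = 113.3360 / 12 = 9.4447
Sum of squared deviations: (−0.1137)² + (+0.1103)² + (+0.4543)² + (−0.0057)² + (−0.4237)² + (+0.2273)² + (+0.2693)² + (−0.0917)² + (−0.3007)² + (−0.0647)² + (−0.1547)² + (+0.0933)² = 0.6709
Variance = 0.6709 / 11 = 0.0610
SE* = √0.0610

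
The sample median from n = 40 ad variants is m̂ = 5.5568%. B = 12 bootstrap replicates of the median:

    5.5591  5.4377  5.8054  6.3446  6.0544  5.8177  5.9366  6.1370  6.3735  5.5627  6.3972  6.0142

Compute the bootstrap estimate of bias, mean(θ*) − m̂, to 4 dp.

bias = +0.3965

mean(θ*) = (5.5591 + 5.4377 + 5.8054 + 6.3446 + 6.0544 + 5.8177 + 5.9366 + 6.1370 + 6.3735 + 5.5627 + 6.3972 + 6.0142) / 12 = 5.95334
bias = 5.95334 − 5.5568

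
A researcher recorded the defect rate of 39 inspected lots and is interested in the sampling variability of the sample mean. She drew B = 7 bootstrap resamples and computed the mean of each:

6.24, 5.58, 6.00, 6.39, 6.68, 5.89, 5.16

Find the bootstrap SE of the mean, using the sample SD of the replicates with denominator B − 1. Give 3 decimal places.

Bootstrap SE is the standard deviation of the 7 replicate means.
Mean of replicates: (6.24 + 5.58 + 6.00 + 6.39 + 6.68 + 5.89 + 5.16) / 7 = 41.9400 / 7 = 5.9914
Sum of squared deviations: (+0.2486)² + (−0.4114)² + (+0.0086)² + (+0.3986)² + (+0.6886)² + (−0.1014)² + (−0.8314)² = 1.5657
Variance = 1.5657 / 6 = 0.2609
SE* = √0.2609

SE* = 0.511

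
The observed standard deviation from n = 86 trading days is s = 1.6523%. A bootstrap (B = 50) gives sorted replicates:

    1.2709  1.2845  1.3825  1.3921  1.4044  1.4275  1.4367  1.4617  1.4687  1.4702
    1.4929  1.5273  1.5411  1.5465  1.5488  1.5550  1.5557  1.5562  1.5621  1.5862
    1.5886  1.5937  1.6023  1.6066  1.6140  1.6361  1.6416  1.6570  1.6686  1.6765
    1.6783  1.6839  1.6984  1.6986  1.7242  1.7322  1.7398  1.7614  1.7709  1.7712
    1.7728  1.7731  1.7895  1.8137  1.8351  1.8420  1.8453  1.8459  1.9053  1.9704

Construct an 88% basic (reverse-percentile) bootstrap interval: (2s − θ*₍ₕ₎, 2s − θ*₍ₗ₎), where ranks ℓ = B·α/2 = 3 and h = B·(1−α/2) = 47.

Percentile endpoints at ranks 3 and 47: θ*₍3₎ = 1.3825, θ*₍47₎ = 1.8453.
Basic interval reflects these around s:
  lower = 2 × 1.6523 − 1.8453 = 1.4593
  upper = 2 × 1.6523 − 1.3825 = 1.9221

(1.4593, 1.9221)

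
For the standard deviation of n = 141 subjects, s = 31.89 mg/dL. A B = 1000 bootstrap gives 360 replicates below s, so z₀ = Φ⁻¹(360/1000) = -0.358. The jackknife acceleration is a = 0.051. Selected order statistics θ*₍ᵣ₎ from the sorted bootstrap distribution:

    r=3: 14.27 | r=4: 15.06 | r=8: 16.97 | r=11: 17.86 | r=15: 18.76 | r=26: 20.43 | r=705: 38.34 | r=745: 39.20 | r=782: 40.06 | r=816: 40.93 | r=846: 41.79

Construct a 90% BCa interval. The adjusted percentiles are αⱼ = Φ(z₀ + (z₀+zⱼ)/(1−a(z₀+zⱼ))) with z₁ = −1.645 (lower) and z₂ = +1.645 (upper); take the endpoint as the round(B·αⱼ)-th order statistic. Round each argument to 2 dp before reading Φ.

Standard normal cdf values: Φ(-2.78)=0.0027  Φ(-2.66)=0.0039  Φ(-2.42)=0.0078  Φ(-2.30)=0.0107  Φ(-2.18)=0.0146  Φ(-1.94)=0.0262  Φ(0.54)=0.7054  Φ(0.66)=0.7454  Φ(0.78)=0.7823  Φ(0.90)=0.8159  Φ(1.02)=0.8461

Lower: z₀ + z₁ = -0.358 + (-1.645) = -2.003; 1 − a(z₀+z₁) = 1 − (0.051)(-2.003) = 1.1022; argument = -0.358 + (-2.003)/1.1022 = -2.1754 → -2.18.
α₁ = Φ(-2.18) = 0.0146; rank = round(1000 × 0.0146) = 15; θ*₍15₎ = 18.76.
Upper: z₀ + z₂ = 1.287; 1 − a(z₀+z₂) = 0.9344; argument = 1.0194 → 1.02; α₂ = 0.8461; rank = 846; θ*₍846₎ = 41.79.

(18.76, 41.79)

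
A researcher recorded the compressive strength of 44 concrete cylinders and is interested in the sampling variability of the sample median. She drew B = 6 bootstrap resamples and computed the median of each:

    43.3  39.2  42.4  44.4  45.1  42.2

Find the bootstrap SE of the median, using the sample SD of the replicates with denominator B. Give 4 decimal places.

Bootstrap SE is the standard deviation of the 6 replicate medians.
Mean of replicates: (43.3 + 39.2 + 42.4 + 44.4 + 45.1 + 42.2) / 6 = 256.60000 / 6 = 42.76667
Sum of squared deviations: (+0.53333)² + (−3.56667)² + (−0.36667)² + (+1.63333)² + (+2.33333)² + (−0.56667)² = 21.57333
Variance = 21.57333 / 6 = 3.59556
SE* = √3.59556

SE* = 1.8962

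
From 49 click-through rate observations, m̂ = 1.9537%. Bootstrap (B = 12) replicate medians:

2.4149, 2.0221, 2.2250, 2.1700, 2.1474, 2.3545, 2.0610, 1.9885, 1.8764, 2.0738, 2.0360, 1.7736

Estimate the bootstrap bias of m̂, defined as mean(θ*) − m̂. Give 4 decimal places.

mean(θ*) = (2.4149 + 2.0221 + 2.2250 + 2.1700 + 2.1474 + 2.3545 + 2.0610 + 1.9885 + 1.8764 + 2.0738 + 2.0360 + 1.7736) / 12 = 2.09527
bias = 2.09527 − 1.9537

bias = +0.1416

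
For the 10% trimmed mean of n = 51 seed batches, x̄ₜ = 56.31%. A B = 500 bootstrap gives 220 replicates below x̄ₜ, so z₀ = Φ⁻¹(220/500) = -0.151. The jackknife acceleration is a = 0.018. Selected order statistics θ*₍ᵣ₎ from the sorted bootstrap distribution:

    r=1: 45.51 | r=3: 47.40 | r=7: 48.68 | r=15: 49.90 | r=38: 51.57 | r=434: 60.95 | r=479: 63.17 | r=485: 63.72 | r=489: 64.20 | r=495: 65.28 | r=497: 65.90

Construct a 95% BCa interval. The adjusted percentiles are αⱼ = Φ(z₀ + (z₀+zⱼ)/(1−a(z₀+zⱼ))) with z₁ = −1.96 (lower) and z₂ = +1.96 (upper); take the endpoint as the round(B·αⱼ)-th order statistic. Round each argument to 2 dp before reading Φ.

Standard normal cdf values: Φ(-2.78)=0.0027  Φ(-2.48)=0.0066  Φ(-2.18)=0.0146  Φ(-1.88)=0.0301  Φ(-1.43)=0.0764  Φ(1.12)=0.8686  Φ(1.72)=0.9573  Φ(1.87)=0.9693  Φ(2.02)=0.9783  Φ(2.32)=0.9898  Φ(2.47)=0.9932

(48.68, 63.17)

Lower: z₀ + z₁ = -0.151 + (-1.960) = -2.111; 1 − a(z₀+z₁) = 1 − (0.018)(-2.111) = 1.0380; argument = -0.151 + (-2.111)/1.0380 = -2.1847 → -2.18.
α₁ = Φ(-2.18) = 0.0146; rank = round(500 × 0.0146) = 7; θ*₍7₎ = 48.68.
Upper: z₀ + z₂ = 1.809; 1 − a(z₀+z₂) = 0.9674; argument = 1.7189 → 1.72; α₂ = 0.9573; rank = 479; θ*₍479₎ = 63.17.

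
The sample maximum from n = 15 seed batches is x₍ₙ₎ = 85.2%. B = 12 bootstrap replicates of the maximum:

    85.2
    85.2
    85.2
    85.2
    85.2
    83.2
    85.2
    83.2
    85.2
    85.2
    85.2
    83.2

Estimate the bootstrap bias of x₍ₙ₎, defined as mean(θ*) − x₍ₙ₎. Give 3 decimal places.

bias = −0.500

mean(θ*) = (85.2 + 85.2 + 85.2 + 85.2 + 85.2 + 83.2 + 85.2 + 83.2 + 85.2 + 85.2 + 85.2 + 83.2) / 12 = 84.7000
bias = 84.7000 − 85.2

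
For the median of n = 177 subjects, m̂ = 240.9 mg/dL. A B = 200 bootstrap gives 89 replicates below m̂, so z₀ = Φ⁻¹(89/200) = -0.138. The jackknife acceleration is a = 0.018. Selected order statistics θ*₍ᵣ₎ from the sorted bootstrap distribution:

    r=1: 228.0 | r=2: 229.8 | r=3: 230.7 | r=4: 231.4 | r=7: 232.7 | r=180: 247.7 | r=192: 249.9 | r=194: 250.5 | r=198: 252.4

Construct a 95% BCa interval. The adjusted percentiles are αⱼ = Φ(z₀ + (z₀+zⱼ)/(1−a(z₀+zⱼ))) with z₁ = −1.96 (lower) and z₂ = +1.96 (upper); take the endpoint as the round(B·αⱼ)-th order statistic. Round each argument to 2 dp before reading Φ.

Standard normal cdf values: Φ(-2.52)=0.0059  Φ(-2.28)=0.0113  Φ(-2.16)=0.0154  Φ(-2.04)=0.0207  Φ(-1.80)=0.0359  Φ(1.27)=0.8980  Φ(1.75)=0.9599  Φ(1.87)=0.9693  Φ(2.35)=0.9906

Lower: z₀ + z₁ = -0.138 + (-1.960) = -2.098; 1 − a(z₀+z₁) = 1 − (0.018)(-2.098) = 1.0378; argument = -0.138 + (-2.098)/1.0378 = -2.1597 → -2.16.
α₁ = Φ(-2.16) = 0.0154; rank = round(200 × 0.0154) = 3; θ*₍3₎ = 230.7.
Upper: z₀ + z₂ = 1.822; 1 − a(z₀+z₂) = 0.9672; argument = 1.7458 → 1.75; α₂ = 0.9599; rank = 192; θ*₍192₎ = 249.9.

(230.7, 249.9)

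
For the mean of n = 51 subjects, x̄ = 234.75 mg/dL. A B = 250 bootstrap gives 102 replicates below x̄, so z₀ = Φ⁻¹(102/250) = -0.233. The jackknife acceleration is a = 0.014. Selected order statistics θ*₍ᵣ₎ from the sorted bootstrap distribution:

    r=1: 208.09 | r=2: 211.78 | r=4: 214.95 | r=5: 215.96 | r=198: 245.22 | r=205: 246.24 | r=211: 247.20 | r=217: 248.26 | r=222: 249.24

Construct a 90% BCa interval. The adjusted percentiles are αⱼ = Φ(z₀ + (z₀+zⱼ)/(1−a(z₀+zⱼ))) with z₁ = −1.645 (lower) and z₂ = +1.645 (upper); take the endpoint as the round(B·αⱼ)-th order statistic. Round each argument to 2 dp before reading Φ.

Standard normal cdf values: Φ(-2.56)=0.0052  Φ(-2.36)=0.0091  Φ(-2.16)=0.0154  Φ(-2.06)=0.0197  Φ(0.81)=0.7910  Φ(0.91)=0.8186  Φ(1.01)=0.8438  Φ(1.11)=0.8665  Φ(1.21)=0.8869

Lower: z₀ + z₁ = -0.233 + (-1.645) = -1.878; 1 − a(z₀+z₁) = 1 − (0.014)(-1.878) = 1.0263; argument = -0.233 + (-1.878)/1.0263 = -2.0629 → -2.06.
α₁ = Φ(-2.06) = 0.0197; rank = round(250 × 0.0197) = 5; θ*₍5₎ = 215.96.
Upper: z₀ + z₂ = 1.412; 1 − a(z₀+z₂) = 0.9802; argument = 1.2075 → 1.21; α₂ = 0.8869; rank = 222; θ*₍222₎ = 249.24.

(215.96, 249.24)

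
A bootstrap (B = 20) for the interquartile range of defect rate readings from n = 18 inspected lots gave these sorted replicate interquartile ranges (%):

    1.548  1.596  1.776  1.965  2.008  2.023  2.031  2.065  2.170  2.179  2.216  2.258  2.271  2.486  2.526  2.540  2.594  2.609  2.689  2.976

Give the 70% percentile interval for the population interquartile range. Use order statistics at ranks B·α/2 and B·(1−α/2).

(1.776, 2.594)

α = 0.30; lower rank = 20 × 0.150 = 3; upper rank = 20 × 0.850 = 17.
The 3rd smallest replicate is 1.776; the 17th is 2.594.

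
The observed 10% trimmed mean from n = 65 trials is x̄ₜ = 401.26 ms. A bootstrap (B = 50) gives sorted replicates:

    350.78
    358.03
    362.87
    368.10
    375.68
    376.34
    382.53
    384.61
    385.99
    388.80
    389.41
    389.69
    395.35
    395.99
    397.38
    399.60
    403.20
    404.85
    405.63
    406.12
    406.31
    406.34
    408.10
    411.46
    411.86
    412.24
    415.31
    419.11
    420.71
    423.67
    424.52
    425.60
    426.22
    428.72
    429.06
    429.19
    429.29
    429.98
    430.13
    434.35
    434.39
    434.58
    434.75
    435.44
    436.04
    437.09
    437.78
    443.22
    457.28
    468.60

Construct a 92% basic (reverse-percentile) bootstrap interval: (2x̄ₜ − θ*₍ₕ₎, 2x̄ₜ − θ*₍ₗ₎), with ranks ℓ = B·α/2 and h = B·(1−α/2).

Percentile endpoints at ranks 2 and 48: θ*₍2₎ = 358.03, θ*₍48₎ = 443.22.
Basic interval reflects these around x̄ₜ:
  lower = 2 × 401.26 − 443.22 = 359.30
  upper = 2 × 401.26 − 358.03 = 444.49

(359.30, 444.49)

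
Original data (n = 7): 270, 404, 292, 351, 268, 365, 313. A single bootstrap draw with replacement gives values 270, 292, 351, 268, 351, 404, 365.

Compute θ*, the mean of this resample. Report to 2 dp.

Mean = (270 + 292 + 351 + 268 + 351 + 404 + 365) / 7 = 2301.0 / 7 = 328.71

θ* = 328.71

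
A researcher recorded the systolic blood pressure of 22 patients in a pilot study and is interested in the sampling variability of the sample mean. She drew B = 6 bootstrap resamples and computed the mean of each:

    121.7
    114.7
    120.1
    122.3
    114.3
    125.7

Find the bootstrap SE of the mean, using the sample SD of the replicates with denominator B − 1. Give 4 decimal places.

SE* = 4.4949

Bootstrap SE is the standard deviation of the 6 replicate means.
Mean of replicates: (121.7 + 114.7 + 120.1 + 122.3 + 114.3 + 125.7) / 6 = 718.80000 / 6 = 119.80000
Sum of squared deviations: (+1.90000)² + (−5.10000)² + (+0.30000)² + (+2.50000)² + (−5.50000)² + (+5.90000)² = 101.02000
Variance = 101.02000 / 5 = 20.20400
SE* = √20.20400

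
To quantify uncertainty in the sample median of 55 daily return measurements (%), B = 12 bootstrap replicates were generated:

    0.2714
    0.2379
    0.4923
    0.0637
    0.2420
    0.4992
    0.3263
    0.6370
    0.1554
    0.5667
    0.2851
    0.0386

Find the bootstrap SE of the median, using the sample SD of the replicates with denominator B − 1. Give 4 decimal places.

Bootstrap SE is the standard deviation of the 12 replicate medians.
Mean of replicates: (0.2714 + 0.2379 + 0.4923 + 0.0637 + 0.2420 + 0.4992 + 0.3263 + 0.6370 + 0.1554 + 0.5667 + 0.2851 + 0.0386) / 12 = 3.81560 / 12 = 0.31797
Sum of squared deviations: (−0.04657)² + (−0.08007)² + (+0.17433)² + (−0.25427)² + (−0.07597)² + (+0.18123)² + (+0.00833)² + (+0.31903)² + (−0.16257)² + (+0.24873)² + (−0.03287)² + (−0.27937)² = 0.41151
Variance = 0.41151 / 11 = 0.03741
SE* = √0.03741

SE* = 0.1934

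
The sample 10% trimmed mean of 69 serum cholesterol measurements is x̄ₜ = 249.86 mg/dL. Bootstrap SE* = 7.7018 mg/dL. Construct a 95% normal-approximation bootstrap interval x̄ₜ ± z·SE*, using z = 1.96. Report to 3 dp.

Margin = 1.96 × 7.7018 = 15.0955
Interval: 249.86 ± 15.0955

(234.764, 264.956)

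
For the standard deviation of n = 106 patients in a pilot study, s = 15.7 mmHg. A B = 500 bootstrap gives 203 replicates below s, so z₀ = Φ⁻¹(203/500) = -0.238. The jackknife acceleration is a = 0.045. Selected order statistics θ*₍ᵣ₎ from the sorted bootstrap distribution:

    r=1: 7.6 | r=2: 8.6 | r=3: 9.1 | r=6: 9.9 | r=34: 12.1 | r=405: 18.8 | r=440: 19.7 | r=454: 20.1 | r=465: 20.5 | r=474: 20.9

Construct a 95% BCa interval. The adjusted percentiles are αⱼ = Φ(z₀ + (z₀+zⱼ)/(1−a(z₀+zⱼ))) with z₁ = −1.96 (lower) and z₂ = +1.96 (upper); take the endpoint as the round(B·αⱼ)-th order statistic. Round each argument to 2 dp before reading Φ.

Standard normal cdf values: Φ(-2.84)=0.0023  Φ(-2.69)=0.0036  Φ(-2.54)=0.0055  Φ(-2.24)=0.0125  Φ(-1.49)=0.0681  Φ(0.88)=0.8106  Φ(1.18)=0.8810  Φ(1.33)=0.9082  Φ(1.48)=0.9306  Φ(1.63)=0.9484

Lower: z₀ + z₁ = -0.238 + (-1.960) = -2.198; 1 − a(z₀+z₁) = 1 − (0.045)(-2.198) = 1.0989; argument = -0.238 + (-2.198)/1.0989 = -2.2382 → -2.24.
α₁ = Φ(-2.24) = 0.0125; rank = round(500 × 0.0125) = 6; θ*₍6₎ = 9.9.
Upper: z₀ + z₂ = 1.722; 1 − a(z₀+z₂) = 0.9225; argument = 1.6286 → 1.63; α₂ = 0.9484; rank = 474; θ*₍474₎ = 20.9.

(9.9, 20.9)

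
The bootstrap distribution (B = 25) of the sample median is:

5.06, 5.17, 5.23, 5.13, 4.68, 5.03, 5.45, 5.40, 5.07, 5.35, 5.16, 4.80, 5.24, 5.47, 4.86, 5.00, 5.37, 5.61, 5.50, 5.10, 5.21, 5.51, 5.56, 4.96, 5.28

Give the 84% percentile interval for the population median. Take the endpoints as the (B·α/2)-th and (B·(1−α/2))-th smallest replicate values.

Sorted replicates: 4.68, 4.80, 4.86, 4.96, 5.00, 5.03, 5.06, 5.07, 5.10, 5.13, 5.16, 5.17, 5.21, 5.23, 5.24, 5.28, 5.35, 5.37, 5.40, 5.45, 5.47, 5.50, 5.51, 5.56, 5.61
α = 0.16; lower rank = 25 × 0.080 = 2; upper rank = 25 × 0.920 = 23.
The 2nd smallest replicate is 4.80; the 23rd is 5.51.

(4.80, 5.51)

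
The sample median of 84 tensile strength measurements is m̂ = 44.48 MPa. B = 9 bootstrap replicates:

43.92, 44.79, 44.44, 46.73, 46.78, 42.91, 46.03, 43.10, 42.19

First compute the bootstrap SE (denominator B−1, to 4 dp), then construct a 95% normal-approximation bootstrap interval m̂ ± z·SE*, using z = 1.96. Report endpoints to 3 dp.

(41.175, 47.785)

Mean of replicates = 44.5433; sum of squared deviations = 22.7436; SE* = √(22.7436/8) = 1.6861
Margin = 1.96 × 1.6861 = 3.3048
Interval: 44.48 ± 3.3048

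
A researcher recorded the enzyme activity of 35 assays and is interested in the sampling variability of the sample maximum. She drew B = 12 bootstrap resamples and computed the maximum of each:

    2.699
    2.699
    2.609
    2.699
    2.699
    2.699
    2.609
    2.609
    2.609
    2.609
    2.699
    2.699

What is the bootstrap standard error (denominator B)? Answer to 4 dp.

SE* = 0.0444

Bootstrap SE is the standard deviation of the 12 replicate maximums.
Mean of replicates: (2.699 + 2.699 + 2.609 + 2.699 + 2.699 + 2.699 + 2.609 + 2.609 + 2.609 + 2.609 + 2.699 + 2.699) / 12 = 31.93800 / 12 = 2.66150
Sum of squared deviations: (+0.03750)² + (+0.03750)² + (−0.05250)² + (+0.03750)² + (+0.03750)² + (+0.03750)² + (−0.05250)² + (−0.05250)² + (−0.05250)² + (−0.05250)² + (+0.03750)² + (+0.03750)² = 0.02362
Variance = 0.02362 / 12 = 0.00197
SE* = √0.00197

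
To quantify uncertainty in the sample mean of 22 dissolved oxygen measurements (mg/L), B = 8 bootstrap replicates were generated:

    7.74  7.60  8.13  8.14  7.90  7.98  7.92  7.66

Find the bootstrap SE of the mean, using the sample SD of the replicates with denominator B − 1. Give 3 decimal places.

Bootstrap SE is the standard deviation of the 8 replicate means.
Mean of replicates: (7.74 + 7.60 + 8.13 + 8.14 + 7.90 + 7.98 + 7.92 + 7.66) / 8 = 63.0700 / 8 = 7.8838
Sum of squared deviations: (−0.1437)² + (−0.2838)² + (+0.2463)² + (+0.2563)² + (+0.0163)² + (+0.0963)² + (+0.0362)² + (−0.2237)² = 0.2884
Variance = 0.2884 / 7 = 0.0412
SE* = √0.0412

SE* = 0.203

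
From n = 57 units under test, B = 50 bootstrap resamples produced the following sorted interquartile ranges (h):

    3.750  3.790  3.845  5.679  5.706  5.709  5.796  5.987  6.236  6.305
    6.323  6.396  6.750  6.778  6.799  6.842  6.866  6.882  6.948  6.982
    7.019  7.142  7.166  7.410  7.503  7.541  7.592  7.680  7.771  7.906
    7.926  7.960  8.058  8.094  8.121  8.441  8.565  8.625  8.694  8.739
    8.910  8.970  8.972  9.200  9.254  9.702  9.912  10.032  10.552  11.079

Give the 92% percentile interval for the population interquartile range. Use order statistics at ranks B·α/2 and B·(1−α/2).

(3.790, 10.032)

α = 0.08; lower rank = 50 × 0.040 = 2; upper rank = 50 × 0.960 = 48.
The 2nd smallest replicate is 3.790; the 48th is 10.032.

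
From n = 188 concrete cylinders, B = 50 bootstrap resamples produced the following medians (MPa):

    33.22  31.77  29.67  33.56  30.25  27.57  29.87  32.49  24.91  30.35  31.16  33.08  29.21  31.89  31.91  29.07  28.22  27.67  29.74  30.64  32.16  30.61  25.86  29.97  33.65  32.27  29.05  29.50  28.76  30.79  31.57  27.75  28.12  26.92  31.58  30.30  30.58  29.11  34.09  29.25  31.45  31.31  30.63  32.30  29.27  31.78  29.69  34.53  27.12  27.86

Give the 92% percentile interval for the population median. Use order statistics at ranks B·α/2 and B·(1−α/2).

(25.86, 33.65)

Sorted replicates: 24.91, 25.86, 26.92, 27.12, 27.57, 27.67, 27.75, 27.86, 28.12, 28.22, 28.76, 29.05, 29.07, 29.11, 29.21, 29.25, 29.27, 29.50, 29.67, 29.69, 29.74, 29.87, 29.97, 30.25, 30.30, 30.35, 30.58, 30.61, 30.63, 30.64, 30.79, 31.16, 31.31, 31.45, 31.57, 31.58, 31.77, 31.78, 31.89, 31.91, 32.16, 32.27, 32.30, 32.49, 33.08, 33.22, 33.56, 33.65, 34.09, 34.53
α = 0.08; lower rank = 50 × 0.040 = 2; upper rank = 50 × 0.960 = 48.
The 2nd smallest replicate is 25.86; the 48th is 33.65.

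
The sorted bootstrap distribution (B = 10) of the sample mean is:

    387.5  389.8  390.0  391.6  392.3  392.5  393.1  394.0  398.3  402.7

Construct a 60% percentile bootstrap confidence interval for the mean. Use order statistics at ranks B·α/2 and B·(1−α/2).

α = 0.40; lower rank = 10 × 0.200 = 2; upper rank = 10 × 0.800 = 8.
The 2nd smallest replicate is 389.8; the 8th is 394.0.

(389.8, 394.0)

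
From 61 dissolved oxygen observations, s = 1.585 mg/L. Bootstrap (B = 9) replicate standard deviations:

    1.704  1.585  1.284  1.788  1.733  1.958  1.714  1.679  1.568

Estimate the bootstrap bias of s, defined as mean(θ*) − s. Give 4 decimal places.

mean(θ*) = (1.704 + 1.585 + 1.284 + 1.788 + 1.733 + 1.958 + 1.714 + 1.679 + 1.568) / 9 = 1.66811
bias = 1.66811 − 1.585

bias = +0.0831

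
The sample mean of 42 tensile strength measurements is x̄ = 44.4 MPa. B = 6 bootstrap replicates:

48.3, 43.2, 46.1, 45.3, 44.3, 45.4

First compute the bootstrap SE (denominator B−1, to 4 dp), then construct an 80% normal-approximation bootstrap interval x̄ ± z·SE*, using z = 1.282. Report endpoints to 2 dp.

(42.18, 46.62)

Mean of replicates = 45.4333; sum of squared deviations = 14.9533; SE* = √(14.9533/5) = 1.7294
Margin = 1.282 × 1.7294 = 2.217
Interval: 44.4 ± 2.217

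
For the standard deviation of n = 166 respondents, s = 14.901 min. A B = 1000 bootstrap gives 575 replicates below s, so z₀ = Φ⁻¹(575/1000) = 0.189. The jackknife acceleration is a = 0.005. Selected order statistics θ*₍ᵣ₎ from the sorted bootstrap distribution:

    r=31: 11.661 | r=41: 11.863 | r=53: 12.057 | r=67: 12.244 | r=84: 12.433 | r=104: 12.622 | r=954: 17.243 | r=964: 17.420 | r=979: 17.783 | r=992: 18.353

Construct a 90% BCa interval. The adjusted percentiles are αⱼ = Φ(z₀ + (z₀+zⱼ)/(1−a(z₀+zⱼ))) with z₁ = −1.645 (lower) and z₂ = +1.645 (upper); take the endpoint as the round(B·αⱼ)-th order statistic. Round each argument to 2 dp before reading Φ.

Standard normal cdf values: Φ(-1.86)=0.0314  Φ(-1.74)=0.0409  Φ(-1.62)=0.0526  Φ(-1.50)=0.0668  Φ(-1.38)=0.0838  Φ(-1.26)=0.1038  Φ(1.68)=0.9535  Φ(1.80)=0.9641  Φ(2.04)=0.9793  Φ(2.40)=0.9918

(12.622, 17.783)

Lower: z₀ + z₁ = 0.189 + (-1.645) = -1.456; 1 − a(z₀+z₁) = 1 − (0.005)(-1.456) = 1.0073; argument = 0.189 + (-1.456)/1.0073 = -1.2565 → -1.26.
α₁ = Φ(-1.26) = 0.1038; rank = round(1000 × 0.1038) = 104; θ*₍104₎ = 12.622.
Upper: z₀ + z₂ = 1.834; 1 − a(z₀+z₂) = 0.9908; argument = 2.0400 → 2.04; α₂ = 0.9793; rank = 979; θ*₍979₎ = 17.783.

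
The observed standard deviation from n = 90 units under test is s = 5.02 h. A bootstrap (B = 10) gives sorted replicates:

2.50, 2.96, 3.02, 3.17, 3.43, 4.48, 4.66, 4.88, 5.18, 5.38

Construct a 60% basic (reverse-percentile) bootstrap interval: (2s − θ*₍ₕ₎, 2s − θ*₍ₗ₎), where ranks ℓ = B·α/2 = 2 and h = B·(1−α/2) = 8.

(5.16, 7.08)

Percentile endpoints at ranks 2 and 8: θ*₍2₎ = 2.96, θ*₍8₎ = 4.88.
Basic interval reflects these around s:
  lower = 2 × 5.02 − 4.88 = 5.16
  upper = 2 × 5.02 − 2.96 = 7.08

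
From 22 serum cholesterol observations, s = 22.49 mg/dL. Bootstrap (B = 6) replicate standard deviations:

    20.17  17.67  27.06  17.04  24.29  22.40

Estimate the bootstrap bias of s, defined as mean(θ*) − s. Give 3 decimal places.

bias = −1.052

mean(θ*) = (20.17 + 17.67 + 27.06 + 17.04 + 24.29 + 22.40) / 6 = 21.4383
bias = 21.4383 − 22.49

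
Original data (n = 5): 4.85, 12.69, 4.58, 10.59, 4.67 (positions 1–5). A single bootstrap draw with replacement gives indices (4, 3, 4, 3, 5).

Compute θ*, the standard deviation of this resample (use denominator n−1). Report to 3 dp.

Resample values: 10.59, 4.58, 10.59, 4.58, 4.67.
Mean = 7.0020; sum of squared deviations = 42.9179
s² = 42.9179 / 4 = 10.7295
s = √10.7295 = 3.276

θ* = 3.276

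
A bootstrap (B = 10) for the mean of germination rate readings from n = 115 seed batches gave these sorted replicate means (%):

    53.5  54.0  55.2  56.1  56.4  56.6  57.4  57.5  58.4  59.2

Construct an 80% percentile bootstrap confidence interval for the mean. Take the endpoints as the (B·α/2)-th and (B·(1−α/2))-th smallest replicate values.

α = 0.20; lower rank = 10 × 0.100 = 1; upper rank = 10 × 0.900 = 9.
The 1st smallest replicate is 53.5; the 9th is 58.4.

(53.5, 58.4)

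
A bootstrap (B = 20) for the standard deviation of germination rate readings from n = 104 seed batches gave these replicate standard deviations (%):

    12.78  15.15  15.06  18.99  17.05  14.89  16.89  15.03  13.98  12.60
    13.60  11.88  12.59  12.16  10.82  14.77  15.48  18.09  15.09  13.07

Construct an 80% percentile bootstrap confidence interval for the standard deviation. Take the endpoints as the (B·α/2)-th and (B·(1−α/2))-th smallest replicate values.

Sorted replicates: 10.82, 11.88, 12.16, 12.59, 12.60, 12.78, 13.07, 13.60, 13.98, 14.77, 14.89, 15.03, 15.06, 15.09, 15.15, 15.48, 16.89, 17.05, 18.09, 18.99
α = 0.20; lower rank = 20 × 0.100 = 2; upper rank = 20 × 0.900 = 18.
The 2nd smallest replicate is 11.88; the 18th is 17.05.

(11.88, 17.05)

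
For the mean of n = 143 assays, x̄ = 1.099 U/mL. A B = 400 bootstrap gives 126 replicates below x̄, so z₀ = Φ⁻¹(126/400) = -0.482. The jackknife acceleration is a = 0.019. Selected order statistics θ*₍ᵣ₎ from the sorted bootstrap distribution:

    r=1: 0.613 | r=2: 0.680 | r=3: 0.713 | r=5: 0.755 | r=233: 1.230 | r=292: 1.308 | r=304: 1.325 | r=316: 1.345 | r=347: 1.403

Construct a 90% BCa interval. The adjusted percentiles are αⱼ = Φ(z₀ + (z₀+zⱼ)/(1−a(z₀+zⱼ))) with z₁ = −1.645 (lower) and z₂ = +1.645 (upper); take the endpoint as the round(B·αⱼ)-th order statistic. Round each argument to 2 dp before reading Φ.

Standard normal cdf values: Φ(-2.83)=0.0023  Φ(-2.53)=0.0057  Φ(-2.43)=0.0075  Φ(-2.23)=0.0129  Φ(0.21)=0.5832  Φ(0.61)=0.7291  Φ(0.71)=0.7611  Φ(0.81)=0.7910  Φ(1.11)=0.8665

(0.680, 1.325)

Lower: z₀ + z₁ = -0.482 + (-1.645) = -2.127; 1 − a(z₀+z₁) = 1 − (0.019)(-2.127) = 1.0404; argument = -0.482 + (-2.127)/1.0404 = -2.5264 → -2.53.
α₁ = Φ(-2.53) = 0.0057; rank = round(400 × 0.0057) = 2; θ*₍2₎ = 0.680.
Upper: z₀ + z₂ = 1.163; 1 − a(z₀+z₂) = 0.9779; argument = 0.7073 → 0.71; α₂ = 0.7611; rank = 304; θ*₍304₎ = 1.325.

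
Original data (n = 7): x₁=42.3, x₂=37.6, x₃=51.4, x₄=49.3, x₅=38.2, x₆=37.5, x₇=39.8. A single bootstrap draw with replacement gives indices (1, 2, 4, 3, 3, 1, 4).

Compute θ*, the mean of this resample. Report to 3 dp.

θ* = 46.229

Resample values: 42.3, 37.6, 49.3, 51.4, 51.4, 42.3, 49.3.
Mean = (42.3 + 37.6 + 49.3 + 51.4 + 51.4 + 42.3 + 49.3) / 7 = 323.60 / 7 = 46.229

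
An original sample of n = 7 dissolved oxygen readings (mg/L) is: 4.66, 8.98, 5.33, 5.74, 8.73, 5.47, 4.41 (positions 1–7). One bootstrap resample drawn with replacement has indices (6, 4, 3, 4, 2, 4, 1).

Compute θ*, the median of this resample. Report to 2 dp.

θ* = 5.74

Resample values: 5.47, 5.74, 5.33, 5.74, 8.98, 5.74, 4.66.
Sorted: 4.66, 5.33, 5.47, 5.74, 5.74, 5.74, 8.98
Median = middle value = 5.74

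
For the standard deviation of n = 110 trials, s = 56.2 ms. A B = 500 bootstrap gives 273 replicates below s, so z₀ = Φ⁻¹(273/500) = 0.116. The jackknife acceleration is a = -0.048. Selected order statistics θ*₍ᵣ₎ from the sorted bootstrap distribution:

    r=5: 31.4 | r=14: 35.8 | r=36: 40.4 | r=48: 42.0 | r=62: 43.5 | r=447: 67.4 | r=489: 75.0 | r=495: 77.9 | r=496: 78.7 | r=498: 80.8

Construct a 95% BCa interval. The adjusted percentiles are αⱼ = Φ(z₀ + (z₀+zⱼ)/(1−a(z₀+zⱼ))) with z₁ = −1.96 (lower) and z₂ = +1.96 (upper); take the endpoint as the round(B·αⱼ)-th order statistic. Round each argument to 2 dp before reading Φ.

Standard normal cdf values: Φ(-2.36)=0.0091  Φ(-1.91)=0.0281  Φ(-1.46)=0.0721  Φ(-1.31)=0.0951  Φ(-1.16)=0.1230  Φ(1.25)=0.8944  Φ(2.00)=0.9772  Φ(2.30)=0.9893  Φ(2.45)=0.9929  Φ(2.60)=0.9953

Lower: z₀ + z₁ = 0.116 + (-1.960) = -1.844; 1 − a(z₀+z₁) = 1 − (-0.048)(-1.844) = 0.9115; argument = 0.116 + (-1.844)/0.9115 = -1.9071 → -1.91.
α₁ = Φ(-1.91) = 0.0281; rank = round(500 × 0.0281) = 14; θ*₍14₎ = 35.8.
Upper: z₀ + z₂ = 2.076; 1 − a(z₀+z₂) = 1.0996; argument = 2.0039 → 2.00; α₂ = 0.9772; rank = 489; θ*₍489₎ = 75.0.

(35.8, 75.0)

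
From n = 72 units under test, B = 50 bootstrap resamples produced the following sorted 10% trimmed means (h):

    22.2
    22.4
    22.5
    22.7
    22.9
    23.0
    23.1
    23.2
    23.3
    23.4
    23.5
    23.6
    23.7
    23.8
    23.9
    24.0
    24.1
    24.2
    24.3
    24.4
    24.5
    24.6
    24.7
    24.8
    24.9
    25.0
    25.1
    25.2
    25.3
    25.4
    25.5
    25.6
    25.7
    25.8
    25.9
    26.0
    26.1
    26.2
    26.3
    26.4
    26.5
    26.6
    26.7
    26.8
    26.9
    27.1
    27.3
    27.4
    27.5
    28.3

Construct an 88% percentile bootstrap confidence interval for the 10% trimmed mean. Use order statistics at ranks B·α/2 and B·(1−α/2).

(22.5, 27.3)

α = 0.12; lower rank = 50 × 0.060 = 3; upper rank = 50 × 0.940 = 47.
The 3rd smallest replicate is 22.5; the 47th is 27.3.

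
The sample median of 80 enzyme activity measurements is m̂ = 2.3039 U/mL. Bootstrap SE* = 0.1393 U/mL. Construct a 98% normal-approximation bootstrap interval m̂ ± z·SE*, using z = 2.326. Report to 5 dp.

(1.97989, 2.62791)

Margin = 2.326 × 0.1393 = 0.324012
Interval: 2.3039 ± 0.324012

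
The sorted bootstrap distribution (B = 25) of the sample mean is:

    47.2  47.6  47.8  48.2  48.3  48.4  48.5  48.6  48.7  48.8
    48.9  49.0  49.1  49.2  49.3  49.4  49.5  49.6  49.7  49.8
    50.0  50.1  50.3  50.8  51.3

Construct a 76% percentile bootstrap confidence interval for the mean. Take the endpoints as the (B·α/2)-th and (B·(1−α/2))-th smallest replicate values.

(47.8, 50.1)

α = 0.24; lower rank = 25 × 0.120 = 3; upper rank = 25 × 0.880 = 22.
The 3rd smallest replicate is 47.8; the 22nd is 50.1.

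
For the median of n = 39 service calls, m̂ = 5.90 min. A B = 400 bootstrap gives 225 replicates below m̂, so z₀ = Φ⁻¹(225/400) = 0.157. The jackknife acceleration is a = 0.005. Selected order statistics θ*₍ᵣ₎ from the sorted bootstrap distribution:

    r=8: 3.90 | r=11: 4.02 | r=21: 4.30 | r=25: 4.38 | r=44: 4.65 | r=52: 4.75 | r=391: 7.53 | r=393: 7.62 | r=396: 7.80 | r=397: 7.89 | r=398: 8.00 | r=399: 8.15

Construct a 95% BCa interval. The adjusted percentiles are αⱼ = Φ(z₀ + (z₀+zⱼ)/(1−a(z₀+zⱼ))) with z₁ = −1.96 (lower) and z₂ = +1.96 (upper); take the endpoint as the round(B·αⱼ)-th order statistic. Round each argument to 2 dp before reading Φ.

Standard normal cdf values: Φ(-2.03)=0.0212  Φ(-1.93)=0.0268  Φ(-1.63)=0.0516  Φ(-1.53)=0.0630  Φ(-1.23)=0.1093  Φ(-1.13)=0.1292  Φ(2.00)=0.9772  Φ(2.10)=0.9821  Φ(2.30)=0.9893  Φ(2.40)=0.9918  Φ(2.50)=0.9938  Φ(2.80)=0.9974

Lower: z₀ + z₁ = 0.157 + (-1.960) = -1.803; 1 − a(z₀+z₁) = 1 − (0.005)(-1.803) = 1.0090; argument = 0.157 + (-1.803)/1.0090 = -1.6299 → -1.63.
α₁ = Φ(-1.63) = 0.0516; rank = round(400 × 0.0516) = 21; θ*₍21₎ = 4.30.
Upper: z₀ + z₂ = 2.117; 1 − a(z₀+z₂) = 0.9894; argument = 2.2966 → 2.30; α₂ = 0.9893; rank = 396; θ*₍396₎ = 7.80.

(4.30, 7.80)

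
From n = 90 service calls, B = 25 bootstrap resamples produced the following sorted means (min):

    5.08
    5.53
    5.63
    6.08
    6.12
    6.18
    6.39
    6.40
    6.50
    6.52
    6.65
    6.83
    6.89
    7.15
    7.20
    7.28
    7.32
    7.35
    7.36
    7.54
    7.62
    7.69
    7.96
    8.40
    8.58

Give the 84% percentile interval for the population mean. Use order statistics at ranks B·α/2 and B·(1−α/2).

(5.53, 7.96)

α = 0.16; lower rank = 25 × 0.080 = 2; upper rank = 25 × 0.920 = 23.
The 2nd smallest replicate is 5.53; the 23rd is 7.96.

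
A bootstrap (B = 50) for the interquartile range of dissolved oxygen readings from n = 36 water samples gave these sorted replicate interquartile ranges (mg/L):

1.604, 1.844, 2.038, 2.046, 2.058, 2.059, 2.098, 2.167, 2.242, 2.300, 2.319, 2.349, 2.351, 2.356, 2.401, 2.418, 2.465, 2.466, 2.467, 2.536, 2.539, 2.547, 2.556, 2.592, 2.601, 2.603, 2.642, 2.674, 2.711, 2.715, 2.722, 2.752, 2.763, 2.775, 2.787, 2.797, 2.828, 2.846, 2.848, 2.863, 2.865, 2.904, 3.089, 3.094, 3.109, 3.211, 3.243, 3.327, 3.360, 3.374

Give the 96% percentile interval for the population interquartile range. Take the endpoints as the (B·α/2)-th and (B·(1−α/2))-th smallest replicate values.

(1.604, 3.360)

α = 0.04; lower rank = 50 × 0.020 = 1; upper rank = 50 × 0.980 = 49.
The 1st smallest replicate is 1.604; the 49th is 3.360.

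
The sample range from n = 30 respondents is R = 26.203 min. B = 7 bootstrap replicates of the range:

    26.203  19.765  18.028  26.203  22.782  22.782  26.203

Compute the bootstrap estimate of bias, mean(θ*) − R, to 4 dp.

mean(θ*) = (26.203 + 19.765 + 18.028 + 26.203 + 22.782 + 22.782 + 26.203) / 7 = 23.13800
bias = 23.13800 − 26.203

bias = −3.0650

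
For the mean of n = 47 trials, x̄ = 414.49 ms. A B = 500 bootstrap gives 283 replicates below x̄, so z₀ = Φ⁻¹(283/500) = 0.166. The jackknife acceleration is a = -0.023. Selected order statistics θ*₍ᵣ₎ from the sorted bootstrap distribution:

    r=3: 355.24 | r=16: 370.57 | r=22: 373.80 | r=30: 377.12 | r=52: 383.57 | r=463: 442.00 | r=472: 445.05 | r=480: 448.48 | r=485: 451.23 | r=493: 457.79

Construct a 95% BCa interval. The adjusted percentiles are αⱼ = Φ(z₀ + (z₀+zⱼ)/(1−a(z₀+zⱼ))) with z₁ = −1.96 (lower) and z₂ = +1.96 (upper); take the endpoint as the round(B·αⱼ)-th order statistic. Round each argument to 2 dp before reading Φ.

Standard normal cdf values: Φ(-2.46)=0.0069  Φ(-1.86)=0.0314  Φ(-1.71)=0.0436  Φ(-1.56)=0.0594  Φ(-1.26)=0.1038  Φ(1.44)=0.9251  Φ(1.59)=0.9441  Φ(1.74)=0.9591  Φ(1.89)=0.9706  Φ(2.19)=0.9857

Lower: z₀ + z₁ = 0.166 + (-1.960) = -1.794; 1 − a(z₀+z₁) = 1 − (-0.023)(-1.794) = 0.9587; argument = 0.166 + (-1.794)/0.9587 = -1.7052 → -1.71.
α₁ = Φ(-1.71) = 0.0436; rank = round(500 × 0.0436) = 22; θ*₍22₎ = 373.80.
Upper: z₀ + z₂ = 2.126; 1 − a(z₀+z₂) = 1.0489; argument = 2.1929 → 2.19; α₂ = 0.9857; rank = 493; θ*₍493₎ = 457.79.

(373.80, 457.79)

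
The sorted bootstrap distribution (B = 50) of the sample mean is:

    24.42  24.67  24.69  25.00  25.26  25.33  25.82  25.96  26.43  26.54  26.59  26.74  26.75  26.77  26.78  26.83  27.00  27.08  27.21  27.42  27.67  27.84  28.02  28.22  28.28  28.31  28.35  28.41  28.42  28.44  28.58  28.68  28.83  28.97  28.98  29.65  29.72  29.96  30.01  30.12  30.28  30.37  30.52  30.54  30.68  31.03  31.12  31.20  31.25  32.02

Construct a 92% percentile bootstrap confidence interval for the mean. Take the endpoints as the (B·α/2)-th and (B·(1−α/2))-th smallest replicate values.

α = 0.08; lower rank = 50 × 0.040 = 2; upper rank = 50 × 0.960 = 48.
The 2nd smallest replicate is 24.67; the 48th is 31.20.

(24.67, 31.20)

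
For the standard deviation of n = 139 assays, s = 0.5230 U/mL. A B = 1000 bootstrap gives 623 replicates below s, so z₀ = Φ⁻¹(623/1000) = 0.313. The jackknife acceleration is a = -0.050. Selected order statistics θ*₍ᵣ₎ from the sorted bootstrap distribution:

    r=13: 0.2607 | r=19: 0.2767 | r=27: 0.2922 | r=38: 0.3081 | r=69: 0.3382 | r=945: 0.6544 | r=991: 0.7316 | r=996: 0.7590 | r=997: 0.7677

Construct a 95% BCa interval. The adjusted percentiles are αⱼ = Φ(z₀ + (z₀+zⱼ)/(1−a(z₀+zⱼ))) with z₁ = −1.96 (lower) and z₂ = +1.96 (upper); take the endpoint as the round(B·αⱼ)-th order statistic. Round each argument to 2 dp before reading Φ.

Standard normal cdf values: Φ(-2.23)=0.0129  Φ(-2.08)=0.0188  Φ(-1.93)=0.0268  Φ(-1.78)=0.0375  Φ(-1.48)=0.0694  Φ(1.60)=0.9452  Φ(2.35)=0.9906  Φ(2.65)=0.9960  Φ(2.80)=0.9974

Lower: z₀ + z₁ = 0.313 + (-1.960) = -1.647; 1 − a(z₀+z₁) = 1 − (-0.050)(-1.647) = 0.9176; argument = 0.313 + (-1.647)/0.9176 = -1.4818 → -1.48.
α₁ = Φ(-1.48) = 0.0694; rank = round(1000 × 0.0694) = 69; θ*₍69₎ = 0.3382.
Upper: z₀ + z₂ = 2.273; 1 − a(z₀+z₂) = 1.1137; argument = 2.3540 → 2.35; α₂ = 0.9906; rank = 991; θ*₍991₎ = 0.7316.

(0.3382, 0.7316)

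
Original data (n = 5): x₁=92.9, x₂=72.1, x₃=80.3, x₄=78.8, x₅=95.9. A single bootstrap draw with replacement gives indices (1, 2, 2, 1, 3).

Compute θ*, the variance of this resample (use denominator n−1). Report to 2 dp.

θ* = 109.13

Resample values: 92.9, 72.1, 72.1, 92.9, 80.3.
Mean = 82.0600; sum of squared deviations = 436.5120
s² = 436.5120 / 4 = 109.1280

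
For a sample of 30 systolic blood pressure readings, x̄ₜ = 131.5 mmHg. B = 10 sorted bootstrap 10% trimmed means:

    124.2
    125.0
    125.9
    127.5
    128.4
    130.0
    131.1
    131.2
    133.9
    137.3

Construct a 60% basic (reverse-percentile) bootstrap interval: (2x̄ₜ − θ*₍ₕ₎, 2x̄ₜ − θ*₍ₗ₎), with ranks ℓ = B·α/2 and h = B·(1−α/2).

Percentile endpoints at ranks 2 and 8: θ*₍2₎ = 125.0, θ*₍8₎ = 131.2.
Basic interval reflects these around x̄ₜ:
  lower = 2 × 131.5 − 131.2 = 131.8
  upper = 2 × 131.5 − 125.0 = 138.0

(131.8, 138.0)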